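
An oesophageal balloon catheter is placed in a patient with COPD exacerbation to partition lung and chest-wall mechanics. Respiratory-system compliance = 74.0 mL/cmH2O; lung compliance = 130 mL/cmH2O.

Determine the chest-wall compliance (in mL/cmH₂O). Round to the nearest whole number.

1/Ccw = 1/Crs − 1/CL.
1/Ccw = 1/74.0 − 1/130 = 0.005821.
Ccw = 171.79 mL/cmH2O.

172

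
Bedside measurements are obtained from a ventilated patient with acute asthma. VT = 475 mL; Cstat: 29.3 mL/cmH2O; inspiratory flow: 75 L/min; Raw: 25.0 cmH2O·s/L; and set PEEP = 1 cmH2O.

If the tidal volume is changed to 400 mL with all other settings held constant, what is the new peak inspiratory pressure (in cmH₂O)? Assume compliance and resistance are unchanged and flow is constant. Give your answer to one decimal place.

45.9

Flow: 75 L/min ÷ 60 = 1.25 L/s.
PIP = Vt/C + R·V̇ + PEEP (constant-flow equation of motion).
Only the elastic term changes: ΔPIP = ΔVt / C = (400 − 475) / 29.3 = -2.56 cmH2O.
Original PIP = 475/29.3 + 25.0×1.25 + 1 = 48.462 cmH2O; new PIP = 48.462 + (-2.56) = 45.902 cmH2O.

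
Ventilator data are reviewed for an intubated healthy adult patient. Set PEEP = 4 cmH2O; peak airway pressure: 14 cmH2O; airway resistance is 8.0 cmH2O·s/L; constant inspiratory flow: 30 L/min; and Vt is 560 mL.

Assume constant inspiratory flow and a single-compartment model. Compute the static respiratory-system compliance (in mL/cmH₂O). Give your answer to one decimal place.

93.3

Flow: 30 L/min ÷ 60 = 0.5 L/s.
Equation of motion (constant flow): PIP = Vt/C + R·V̇ + PEEP.
Vt/C = PIP − R·V̇ − PEEP = 14 − 8.0×0.5 − 4 = 14 − 4.0 − 4 = 6.0 cmH2O.
C = Vt / 6.0 = 560 / 6.0 = 93.333 mL/cmH2O.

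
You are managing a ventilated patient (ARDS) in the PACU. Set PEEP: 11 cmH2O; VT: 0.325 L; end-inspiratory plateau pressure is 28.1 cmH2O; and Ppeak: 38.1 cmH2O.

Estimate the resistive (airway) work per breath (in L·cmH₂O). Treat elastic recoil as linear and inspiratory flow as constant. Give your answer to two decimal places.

With constant inspiratory flow the resistive pressure is constant at PIP − Pplat = 38.1 − 28.1 = 10.0 cmH2O, so resistive work = 10.0 × 0.325 = 3.25 L·cmH2O.

3.25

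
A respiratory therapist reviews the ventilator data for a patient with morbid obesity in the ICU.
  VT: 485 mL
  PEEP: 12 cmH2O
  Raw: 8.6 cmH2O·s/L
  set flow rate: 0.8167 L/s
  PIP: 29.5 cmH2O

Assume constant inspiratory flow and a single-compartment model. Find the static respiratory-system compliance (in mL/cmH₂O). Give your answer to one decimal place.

Equation of motion (constant flow): PIP = Vt/C + R·V̇ + PEEP.
Vt/C = PIP − R·V̇ − PEEP = 29.5 − 8.6×0.8167 − 12 = 29.5 − 7.024 − 12 = 10.476 cmH2O.
C = Vt / 10.476 = 485 / 10.476 = 46.296 mL/cmH2O.

46.3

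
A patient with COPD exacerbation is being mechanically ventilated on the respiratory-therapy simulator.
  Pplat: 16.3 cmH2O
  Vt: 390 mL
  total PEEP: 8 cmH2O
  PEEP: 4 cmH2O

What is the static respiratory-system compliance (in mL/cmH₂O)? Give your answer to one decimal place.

End-expiratory occlusion gives total PEEP = 8 cmH2O (intrinsic PEEP = 8 − 4 = 4). Use total PEEP for the elastic gradient.
Cstat = Vt / (Pplat − PEEPtotal) = 390 / (16.3 − 8) = 390 / 8.3 = 46.988 mL/cmH2O.

47.0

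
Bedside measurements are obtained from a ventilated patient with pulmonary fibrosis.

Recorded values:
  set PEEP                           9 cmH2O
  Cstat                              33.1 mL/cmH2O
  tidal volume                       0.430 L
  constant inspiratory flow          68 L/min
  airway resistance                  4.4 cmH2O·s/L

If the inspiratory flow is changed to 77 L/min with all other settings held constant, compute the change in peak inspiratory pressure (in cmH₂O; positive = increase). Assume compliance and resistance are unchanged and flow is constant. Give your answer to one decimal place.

0.7

Flow: 68 L/min ÷ 60 = 1.1333 L/s.
New flow: 77 L/min ÷ 60 = 1.2833 L/s.
PIP = Vt/C + R·V̇ + PEEP (constant-flow equation of motion).
Only the resistive term changes: ΔPIP = R × ΔV̇ = 4.4 × (1.2833 − 1.1333) = 4.4 × 0.15 = 0.66 cmH2O.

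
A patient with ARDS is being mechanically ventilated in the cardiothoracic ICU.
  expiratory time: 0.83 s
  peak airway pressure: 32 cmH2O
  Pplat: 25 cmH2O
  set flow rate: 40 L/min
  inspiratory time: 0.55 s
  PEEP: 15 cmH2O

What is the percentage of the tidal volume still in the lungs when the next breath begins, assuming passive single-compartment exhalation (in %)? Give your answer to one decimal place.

Flow: 40 L/min ÷ 60 = 0.6667 L/s.
Vt = flow × Ti = 0.6667 L/s × 0.55 s × 1000 mL/L = 366.69 mL.
R = (PIP − Pplat)/V̇ = (32 − 25) / 0.6667 = 7.0/0.6667 = 10.499 cmH2O·s/L.
C = Vt/(Pplat − PEEP) = 366.69 / (25 − 15) = 366.69/10.0 = 36.669 mL/cmH2O.
τ = R × C = 10.499 × 0.03667 L/cmH2O = 0.385 s.
Fraction remaining at end-expiration = e^(−Te/τ) = e^(−0.83/0.385) = 0.1158 → 11.58%.

11.6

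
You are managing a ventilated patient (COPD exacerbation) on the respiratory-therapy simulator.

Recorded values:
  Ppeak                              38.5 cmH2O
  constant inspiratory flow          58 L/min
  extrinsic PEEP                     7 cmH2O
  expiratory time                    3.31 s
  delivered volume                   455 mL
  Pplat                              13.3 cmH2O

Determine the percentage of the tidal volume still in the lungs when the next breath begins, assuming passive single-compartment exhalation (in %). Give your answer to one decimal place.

Flow: 58 L/min ÷ 60 = 0.9667 L/s.
R = (PIP − Pplat)/V̇ = (38.5 − 13.3) / 0.9667 = 25.2/0.9667 = 26.068 cmH2O·s/L.
C = Vt/(Pplat − PEEP) = 455.0 / (13.3 − 7) = 455.0/6.3 = 72.222 mL/cmH2O.
τ = R × C = 26.068 × 0.07222 L/cmH2O = 1.883 s.
Fraction remaining at end-expiration = e^(−Te/τ) = e^(−3.31/1.883) = 0.1724 → 17.24%.

17.2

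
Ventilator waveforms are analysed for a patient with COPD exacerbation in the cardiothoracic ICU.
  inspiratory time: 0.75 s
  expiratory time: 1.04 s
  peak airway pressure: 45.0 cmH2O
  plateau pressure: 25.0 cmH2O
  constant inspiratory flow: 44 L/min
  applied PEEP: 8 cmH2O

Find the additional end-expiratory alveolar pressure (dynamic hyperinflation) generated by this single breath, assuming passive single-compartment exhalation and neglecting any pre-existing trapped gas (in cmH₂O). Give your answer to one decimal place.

Flow: 44 L/min ÷ 60 = 0.7333 L/s.
Vt = flow × Ti = 0.7333 L/s × 0.75 s × 1000 mL/L = 549.98 mL.
R = (PIP − Pplat)/V̇ = (45.0 − 25.0) / 0.7333 = 20.0/0.7333 = 27.274 cmH2O·s/L.
C = Vt/(Pplat − PEEP) = 549.98 / (25.0 − 8) = 549.98/17.0 = 32.352 mL/cmH2O.
τ = R × C = 27.274 × 0.03235 L/cmH2O = 0.8823 s.
Fraction remaining = e^(−Te/τ) = e^(−1.04/0.8823) = 0.3077; trapped volume = 549.98 × 0.3077 = 169.23 mL.
Additional alveolar pressure from trapping ≈ V_trapped / C = 169.23 / 32.352 = 5.231 cmH2O.

5.2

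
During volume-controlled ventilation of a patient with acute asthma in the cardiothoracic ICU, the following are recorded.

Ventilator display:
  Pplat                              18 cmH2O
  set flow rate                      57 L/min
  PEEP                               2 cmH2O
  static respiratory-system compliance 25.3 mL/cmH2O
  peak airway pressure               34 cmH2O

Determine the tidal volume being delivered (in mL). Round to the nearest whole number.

Vt = Cstat × (Pplat − PEEP) = 25.3 × (18 − 2) = 25.3 × 16.0 = 404.8 mL.

405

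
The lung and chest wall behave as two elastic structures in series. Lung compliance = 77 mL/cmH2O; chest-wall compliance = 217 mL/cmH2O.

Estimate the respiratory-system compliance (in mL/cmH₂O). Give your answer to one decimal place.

Lung and chest wall are elastances in series: 1/Crs = 1/CL + 1/Ccw.
1/Crs = 1/77 + 1/217 = 0.0176.
Crs = 56.818 mL/cmH2O.

56.8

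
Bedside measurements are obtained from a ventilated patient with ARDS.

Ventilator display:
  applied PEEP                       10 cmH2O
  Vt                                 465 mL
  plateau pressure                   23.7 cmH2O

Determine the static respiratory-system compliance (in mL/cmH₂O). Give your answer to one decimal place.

33.9

Cstat = Vt / (Pplat − PEEP) = 465 / (23.7 − 10) = 465 / 13.7 = 33.942 mL/cmH2O.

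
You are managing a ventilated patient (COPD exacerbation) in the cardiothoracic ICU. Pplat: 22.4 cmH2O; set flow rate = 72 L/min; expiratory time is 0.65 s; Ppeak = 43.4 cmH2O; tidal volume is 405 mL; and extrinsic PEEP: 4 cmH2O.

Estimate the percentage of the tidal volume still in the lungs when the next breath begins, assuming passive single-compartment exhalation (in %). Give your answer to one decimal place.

18.5

Flow: 72 L/min ÷ 60 = 1.2 L/s.
R = (PIP − Pplat)/V̇ = (43.4 − 22.4) / 1.2 = 21.0/1.2 = 17.5 cmH2O·s/L.
C = Vt/(Pplat − PEEP) = 405.0 / (22.4 − 4) = 405.0/18.4 = 22.011 mL/cmH2O.
τ = R × C = 17.5 × 0.02201 L/cmH2O = 0.3852 s.
Fraction remaining at end-expiration = e^(−Te/τ) = e^(−0.65/0.3852) = 0.185 → 18.5%.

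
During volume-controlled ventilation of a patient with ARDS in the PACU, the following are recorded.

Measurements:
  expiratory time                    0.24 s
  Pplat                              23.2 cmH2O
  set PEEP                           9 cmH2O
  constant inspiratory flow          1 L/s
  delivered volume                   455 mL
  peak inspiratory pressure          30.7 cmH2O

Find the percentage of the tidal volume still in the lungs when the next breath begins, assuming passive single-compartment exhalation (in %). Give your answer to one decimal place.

36.8

R = (PIP − Pplat)/V̇ = (30.7 − 23.2) / 1 = 7.5/1 = 7.5 cmH2O·s/L.
C = Vt/(Pplat − PEEP) = 455.0 / (23.2 − 9) = 455.0/14.2 = 32.042 mL/cmH2O.
τ = R × C = 7.5 × 0.03204 L/cmH2O = 0.2403 s.
Fraction remaining at end-expiration = e^(−Te/τ) = e^(−0.24/0.2403) = 0.3683 → 36.83%.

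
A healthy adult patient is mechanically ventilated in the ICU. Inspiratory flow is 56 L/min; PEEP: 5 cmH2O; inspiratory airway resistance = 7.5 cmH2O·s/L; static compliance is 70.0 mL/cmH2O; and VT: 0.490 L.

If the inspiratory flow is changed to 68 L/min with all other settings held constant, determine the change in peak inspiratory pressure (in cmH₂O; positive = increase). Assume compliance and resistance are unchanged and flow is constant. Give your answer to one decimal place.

Flow: 56 L/min ÷ 60 = 0.9333 L/s.
New flow: 68 L/min ÷ 60 = 1.1333 L/s.
PIP = Vt/C + R·V̇ + PEEP (constant-flow equation of motion).
Only the resistive term changes: ΔPIP = R × ΔV̇ = 7.5 × (1.1333 − 0.9333) = 7.5 × 0.2 = 1.5 cmH2O.

1.5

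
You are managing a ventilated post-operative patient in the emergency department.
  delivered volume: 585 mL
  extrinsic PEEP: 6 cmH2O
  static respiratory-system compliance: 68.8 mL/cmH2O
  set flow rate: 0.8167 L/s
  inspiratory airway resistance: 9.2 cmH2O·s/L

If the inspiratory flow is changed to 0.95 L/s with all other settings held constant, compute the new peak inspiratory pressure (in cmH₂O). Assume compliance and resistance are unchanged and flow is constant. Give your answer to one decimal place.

23.2

PIP = Vt/C + R·V̇ + PEEP (constant-flow equation of motion).
Only the resistive term changes: ΔPIP = R × ΔV̇ = 9.2 × (0.95 − 0.8167) = 9.2 × 0.1333 = 1.226 cmH2O.
Original PIP = 585/68.8 + 9.2×0.8167 + 6 = 22.017 cmH2O; new PIP = 22.017 + (1.226) = 23.243 cmH2O.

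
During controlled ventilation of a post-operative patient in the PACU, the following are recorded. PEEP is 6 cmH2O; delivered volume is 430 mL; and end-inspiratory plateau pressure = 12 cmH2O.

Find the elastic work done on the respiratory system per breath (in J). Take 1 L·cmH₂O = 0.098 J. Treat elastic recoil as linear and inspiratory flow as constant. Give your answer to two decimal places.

Elastic work ≈ ½ × (Pplat − PEEP) × Vt = 0.5 × (12 − 6) × 0.430 L = 0.5 × 6.0 × 0.430 = 1.29 L·cmH2O.
× 0.098 J/(L·cmH2O) → 0.1264 J.

0.13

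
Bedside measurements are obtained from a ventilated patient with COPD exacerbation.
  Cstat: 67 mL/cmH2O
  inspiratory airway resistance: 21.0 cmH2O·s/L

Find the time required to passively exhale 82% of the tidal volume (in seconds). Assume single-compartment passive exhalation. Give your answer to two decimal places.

τ = R × C = 21.0 × 67 mL/cmH2O = 21.0 × 0.067 L/cmH2O = 1.407 s.
Exhaled fraction f = 1 − e^(−t/τ) → t = −τ·ln(1 − f) = −1.407·ln(0.18) = 2.413 s.

2.41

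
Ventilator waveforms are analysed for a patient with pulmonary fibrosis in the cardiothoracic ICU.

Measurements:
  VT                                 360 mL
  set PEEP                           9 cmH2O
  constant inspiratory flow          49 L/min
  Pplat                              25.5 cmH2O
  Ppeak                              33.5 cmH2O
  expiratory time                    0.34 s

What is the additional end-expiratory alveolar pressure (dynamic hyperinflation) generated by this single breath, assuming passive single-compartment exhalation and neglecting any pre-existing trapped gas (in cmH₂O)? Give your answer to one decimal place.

3.4

Flow: 49 L/min ÷ 60 = 0.8167 L/s.
R = (PIP − Pplat)/V̇ = (33.5 − 25.5) / 0.8167 = 8.0/0.8167 = 9.796 cmH2O·s/L.
C = Vt/(Pplat − PEEP) = 360.0 / (25.5 − 9) = 360.0/16.5 = 21.818 mL/cmH2O.
τ = R × C = 9.796 × 0.02182 L/cmH2O = 0.2137 s.
Fraction remaining = e^(−Te/τ) = e^(−0.34/0.2137) = 0.2037; trapped volume = 360.0 × 0.2037 = 73.332 mL.
Additional alveolar pressure from trapping ≈ V_trapped / C = 73.332 / 21.818 = 3.361 cmH2O.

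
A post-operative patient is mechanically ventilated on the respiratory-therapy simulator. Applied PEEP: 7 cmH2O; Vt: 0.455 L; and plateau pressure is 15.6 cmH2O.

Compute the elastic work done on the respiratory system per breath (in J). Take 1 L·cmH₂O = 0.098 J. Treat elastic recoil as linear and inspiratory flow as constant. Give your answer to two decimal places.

0.19

Elastic work ≈ ½ × (Pplat − PEEP) × Vt = 0.5 × (15.6 − 7) × 0.455 L = 0.5 × 8.6 × 0.455 = 1.957 L·cmH2O.
× 0.098 J/(L·cmH2O) → 0.1918 J.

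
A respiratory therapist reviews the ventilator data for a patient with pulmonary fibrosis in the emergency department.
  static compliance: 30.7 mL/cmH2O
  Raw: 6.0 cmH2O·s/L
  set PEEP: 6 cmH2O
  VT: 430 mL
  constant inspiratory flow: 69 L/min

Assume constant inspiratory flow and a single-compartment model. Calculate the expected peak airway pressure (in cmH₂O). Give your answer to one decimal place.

Flow: 69 L/min ÷ 60 = 1.15 L/s.
Equation of motion (constant flow): PIP = Vt/C + R·V̇ + PEEP.
PIP = 430/30.7 + 6.0×1.15 + 6 = 14.007 + 6.9 + 6 = 26.907 cmH2O.

26.9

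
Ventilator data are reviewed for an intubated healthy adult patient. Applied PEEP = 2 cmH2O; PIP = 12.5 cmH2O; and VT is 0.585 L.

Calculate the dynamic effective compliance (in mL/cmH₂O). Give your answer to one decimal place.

55.7

Dynamic compliance = Vt / (PIP − PEEP) = 585 / (12.5 − 2) = 585 / 10.5 = 55.714 mL/cmH2O.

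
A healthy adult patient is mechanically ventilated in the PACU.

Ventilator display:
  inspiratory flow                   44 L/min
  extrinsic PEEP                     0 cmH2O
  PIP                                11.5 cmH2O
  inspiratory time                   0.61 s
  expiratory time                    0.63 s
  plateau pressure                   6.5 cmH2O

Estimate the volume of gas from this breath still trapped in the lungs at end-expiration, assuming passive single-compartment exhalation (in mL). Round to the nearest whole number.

Flow: 44 L/min ÷ 60 = 0.7333 L/s.
Vt = flow × Ti = 0.7333 L/s × 0.61 s × 1000 mL/L = 447.31 mL.
R = (PIP − Pplat)/V̇ = (11.5 − 6.5) / 0.7333 = 5.0/0.7333 = 6.818 cmH2O·s/L.
C = Vt/(Pplat − PEEP) = 447.31 / (6.5 − 0) = 447.31/6.5 = 68.817 mL/cmH2O.
τ = R × C = 6.818 × 0.06882 L/cmH2O = 0.4692 s.
Fraction remaining = e^(−Te/τ) = e^(−0.63/0.4692) = 0.2611.
Trapped volume = 447.31 × 0.2611 = 116.79 mL.

117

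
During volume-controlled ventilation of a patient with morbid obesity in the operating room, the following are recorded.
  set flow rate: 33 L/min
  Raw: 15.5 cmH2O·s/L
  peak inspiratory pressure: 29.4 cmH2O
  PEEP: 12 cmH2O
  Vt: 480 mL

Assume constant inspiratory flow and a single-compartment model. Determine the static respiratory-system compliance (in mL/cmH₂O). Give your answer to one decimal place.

54.1

Flow: 33 L/min ÷ 60 = 0.55 L/s.
Equation of motion (constant flow): PIP = Vt/C + R·V̇ + PEEP.
Vt/C = PIP − R·V̇ − PEEP = 29.4 − 15.5×0.55 − 12 = 29.4 − 8.525 − 12 = 8.875 cmH2O.
C = Vt / 8.875 = 480 / 8.875 = 54.085 mL/cmH2O.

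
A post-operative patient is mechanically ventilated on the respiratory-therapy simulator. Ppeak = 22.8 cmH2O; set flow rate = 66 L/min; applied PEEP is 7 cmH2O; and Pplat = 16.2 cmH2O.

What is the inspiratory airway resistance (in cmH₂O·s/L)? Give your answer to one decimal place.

6.0

Flow: 66 L/min ÷ 60 = 1.1 L/s.
Raw = (PIP − Pplat) / flow = (22.8 − 16.2) / 1.1 = 6.6 / 1.1 = 6.0 cmH2O·s/L.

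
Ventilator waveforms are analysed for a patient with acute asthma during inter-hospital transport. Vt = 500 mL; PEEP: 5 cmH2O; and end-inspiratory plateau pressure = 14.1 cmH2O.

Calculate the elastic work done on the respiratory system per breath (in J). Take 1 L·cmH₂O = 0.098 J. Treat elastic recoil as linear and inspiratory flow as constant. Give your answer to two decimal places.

Elastic work ≈ ½ × (Pplat − PEEP) × Vt = 0.5 × (14.1 − 5) × 0.500 L = 0.5 × 9.1 × 0.500 = 2.275 L·cmH2O.
× 0.098 J/(L·cmH2O) → 0.223 J.

0.22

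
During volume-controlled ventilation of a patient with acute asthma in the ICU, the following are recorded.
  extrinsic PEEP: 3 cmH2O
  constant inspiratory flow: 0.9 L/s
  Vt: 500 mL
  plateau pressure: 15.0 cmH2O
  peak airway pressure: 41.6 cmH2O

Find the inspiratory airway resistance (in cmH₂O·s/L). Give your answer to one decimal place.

Raw = (PIP − Pplat) / flow = (41.6 − 15.0) / 0.9 = 26.6 / 0.9 = 29.556 cmH2O·s/L.

29.6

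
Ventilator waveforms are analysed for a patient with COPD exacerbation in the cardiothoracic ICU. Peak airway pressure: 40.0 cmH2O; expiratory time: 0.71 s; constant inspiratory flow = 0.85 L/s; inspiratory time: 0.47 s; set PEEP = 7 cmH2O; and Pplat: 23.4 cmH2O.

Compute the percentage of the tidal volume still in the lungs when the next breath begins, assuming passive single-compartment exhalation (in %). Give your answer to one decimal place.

22.5

Vt = flow × Ti = 0.85 L/s × 0.47 s × 1000 mL/L = 399.5 mL.
R = (PIP − Pplat)/V̇ = (40.0 − 23.4) / 0.85 = 16.6/0.85 = 19.529 cmH2O·s/L.
C = Vt/(Pplat − PEEP) = 399.5 / (23.4 − 7) = 399.5/16.4 = 24.36 mL/cmH2O.
τ = R × C = 19.529 × 0.02436 L/cmH2O = 0.4757 s.
Fraction remaining at end-expiration = e^(−Te/τ) = e^(−0.71/0.4757) = 0.2248 → 22.48%.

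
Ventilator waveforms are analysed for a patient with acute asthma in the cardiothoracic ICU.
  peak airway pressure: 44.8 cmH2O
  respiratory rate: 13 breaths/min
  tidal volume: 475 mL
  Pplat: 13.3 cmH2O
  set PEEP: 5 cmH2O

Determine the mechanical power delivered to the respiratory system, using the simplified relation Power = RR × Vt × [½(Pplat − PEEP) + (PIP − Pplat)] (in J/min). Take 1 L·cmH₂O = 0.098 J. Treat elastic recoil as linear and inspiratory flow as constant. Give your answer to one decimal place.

Per-breath work = Vt × [½(Pplat−PEEP) + (PIP−Pplat)] = 0.475 × [0.5×8.3 + 31.5] = 0.475 × 35.65 = 16.934 L·cmH2O.
Power = 13 × 16.934 = 220.14 L·cmH2O/min.
× 0.098 J/(L·cmH2O) → 21.574 J/min.

21.6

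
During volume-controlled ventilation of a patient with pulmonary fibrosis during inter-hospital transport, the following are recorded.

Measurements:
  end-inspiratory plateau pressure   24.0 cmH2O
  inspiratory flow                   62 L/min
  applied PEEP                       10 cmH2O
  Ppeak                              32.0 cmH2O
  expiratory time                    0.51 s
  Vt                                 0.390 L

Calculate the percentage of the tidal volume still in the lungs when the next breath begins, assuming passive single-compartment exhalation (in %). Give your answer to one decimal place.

Flow: 62 L/min ÷ 60 = 1.0333 L/s.
R = (PIP − Pplat)/V̇ = (32.0 − 24.0) / 1.0333 = 8.0/1.0333 = 7.742 cmH2O·s/L.
C = Vt/(Pplat − PEEP) = 390.0 / (24.0 − 10) = 390.0/14.0 = 27.857 mL/cmH2O.
τ = R × C = 7.742 × 0.02786 L/cmH2O = 0.2157 s.
Fraction remaining at end-expiration = e^(−Te/τ) = e^(−0.51/0.2157) = 0.09401 → 9.401%.

9.4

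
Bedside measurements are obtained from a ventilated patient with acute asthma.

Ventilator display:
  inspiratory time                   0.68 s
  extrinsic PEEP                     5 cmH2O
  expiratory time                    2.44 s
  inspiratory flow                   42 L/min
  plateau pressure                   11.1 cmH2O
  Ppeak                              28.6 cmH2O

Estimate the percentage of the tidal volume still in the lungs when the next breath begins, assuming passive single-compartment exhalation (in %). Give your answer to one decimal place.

28.6

Flow: 42 L/min ÷ 60 = 0.7 L/s.
Vt = flow × Ti = 0.7 L/s × 0.68 s × 1000 mL/L = 476.0 mL.
R = (PIP − Pplat)/V̇ = (28.6 − 11.1) / 0.7 = 17.5/0.7 = 25.0 cmH2O·s/L.
C = Vt/(Pplat − PEEP) = 476.0 / (11.1 − 5) = 476.0/6.1 = 78.033 mL/cmH2O.
τ = R × C = 25.0 × 0.07803 L/cmH2O = 1.951 s.
Fraction remaining at end-expiration = e^(−Te/τ) = e^(−2.44/1.951) = 0.2863 → 28.63%.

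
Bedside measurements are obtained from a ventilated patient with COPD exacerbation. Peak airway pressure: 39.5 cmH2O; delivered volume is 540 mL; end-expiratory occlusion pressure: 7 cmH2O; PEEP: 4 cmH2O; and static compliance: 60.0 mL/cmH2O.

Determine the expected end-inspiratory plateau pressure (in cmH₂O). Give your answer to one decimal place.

16.0

End-expiratory occlusion gives total PEEP = 7 cmH2O (intrinsic PEEP = 7 − 4 = 3). Use total PEEP for the elastic gradient.
Pplat = PEEPtotal + Vt / Cstat = 7 + 540 / 60.0 = 7 + 9.0 = 16.0 cmH2O.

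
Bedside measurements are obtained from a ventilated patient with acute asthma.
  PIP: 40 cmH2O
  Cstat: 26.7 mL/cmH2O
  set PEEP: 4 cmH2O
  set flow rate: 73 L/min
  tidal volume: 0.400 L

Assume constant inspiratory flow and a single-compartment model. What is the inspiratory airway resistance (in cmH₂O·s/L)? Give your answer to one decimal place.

Flow: 73 L/min ÷ 60 = 1.2167 L/s.
Equation of motion (constant flow): PIP = Vt/C + R·V̇ + PEEP.
R·V̇ = PIP − Vt/C − PEEP = 40 − 400/26.7 − 4 = 40 − 14.981 − 4 = 21.019 cmH2O.
R = 21.019 / 1.2167 = 17.275 cmH2O·s/L.

17.3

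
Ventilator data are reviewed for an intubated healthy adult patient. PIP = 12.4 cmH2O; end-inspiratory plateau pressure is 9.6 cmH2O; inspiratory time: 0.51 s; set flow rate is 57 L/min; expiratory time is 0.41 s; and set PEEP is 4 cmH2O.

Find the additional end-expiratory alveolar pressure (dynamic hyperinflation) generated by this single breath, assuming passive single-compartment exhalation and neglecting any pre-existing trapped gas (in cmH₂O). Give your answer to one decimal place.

1.1

Flow: 57 L/min ÷ 60 = 0.95 L/s.
Vt = flow × Ti = 0.95 L/s × 0.51 s × 1000 mL/L = 484.5 mL.
R = (PIP − Pplat)/V̇ = (12.4 − 9.6) / 0.95 = 2.8/0.95 = 2.947 cmH2O·s/L.
C = Vt/(Pplat − PEEP) = 484.5 / (9.6 − 4) = 484.5/5.6 = 86.518 mL/cmH2O.
τ = R × C = 2.947 × 0.08652 L/cmH2O = 0.255 s.
Fraction remaining = e^(−Te/τ) = e^(−0.41/0.255) = 0.2003; trapped volume = 484.5 × 0.2003 = 97.045 mL.
Additional alveolar pressure from trapping ≈ V_trapped / C = 97.045 / 86.518 = 1.122 cmH2O.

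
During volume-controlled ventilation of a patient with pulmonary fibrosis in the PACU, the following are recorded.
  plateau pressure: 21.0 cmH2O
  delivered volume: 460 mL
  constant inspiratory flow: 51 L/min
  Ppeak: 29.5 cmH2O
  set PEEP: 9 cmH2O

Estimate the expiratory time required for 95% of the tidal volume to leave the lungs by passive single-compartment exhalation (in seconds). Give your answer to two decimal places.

1.15

Flow: 51 L/min ÷ 60 = 0.85 L/s.
R = (PIP − Pplat)/V̇ = (29.5 − 21.0) / 0.85 = 8.5/0.85 = 10.0 cmH2O·s/L.
C = Vt/(Pplat − PEEP) = 460.0 / (21.0 − 9) = 460.0/12.0 = 38.333 mL/cmH2O.
τ = R × C = 10.0 × 0.03833 L/cmH2O = 0.3833 s.
t = −τ·ln(1 − 0.95) = −0.3833·ln(0.05) = 1.148 s.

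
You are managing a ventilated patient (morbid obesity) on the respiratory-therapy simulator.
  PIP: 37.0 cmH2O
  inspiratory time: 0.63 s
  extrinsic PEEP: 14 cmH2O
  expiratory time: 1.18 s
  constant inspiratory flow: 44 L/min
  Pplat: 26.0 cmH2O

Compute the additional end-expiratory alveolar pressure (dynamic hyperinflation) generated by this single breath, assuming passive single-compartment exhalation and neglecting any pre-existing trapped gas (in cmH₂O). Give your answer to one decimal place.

1.6

Flow: 44 L/min ÷ 60 = 0.7333 L/s.
Vt = flow × Ti = 0.7333 L/s × 0.63 s × 1000 mL/L = 461.98 mL.
R = (PIP − Pplat)/V̇ = (37.0 − 26.0) / 0.7333 = 11.0/0.7333 = 15.001 cmH2O·s/L.
C = Vt/(Pplat − PEEP) = 461.98 / (26.0 − 14) = 461.98/12.0 = 38.498 mL/cmH2O.
τ = R × C = 15.001 × 0.0385 L/cmH2O = 0.5775 s.
Fraction remaining = e^(−Te/τ) = e^(−1.18/0.5775) = 0.1296; trapped volume = 461.98 × 0.1296 = 59.873 mL.
Additional alveolar pressure from trapping ≈ V_trapped / C = 59.873 / 38.498 = 1.555 cmH2O.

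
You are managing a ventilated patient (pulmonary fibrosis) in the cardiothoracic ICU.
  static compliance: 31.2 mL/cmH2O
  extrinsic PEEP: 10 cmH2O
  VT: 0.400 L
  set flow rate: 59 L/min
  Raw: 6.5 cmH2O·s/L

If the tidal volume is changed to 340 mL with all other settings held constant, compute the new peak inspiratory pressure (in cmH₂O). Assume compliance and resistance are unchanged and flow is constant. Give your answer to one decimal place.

Flow: 59 L/min ÷ 60 = 0.9833 L/s.
PIP = Vt/C + R·V̇ + PEEP (constant-flow equation of motion).
Only the elastic term changes: ΔPIP = ΔVt / C = (340 − 400) / 31.2 = -1.923 cmH2O.
Original PIP = 400/31.2 + 6.5×0.9833 + 10 = 29.212 cmH2O; new PIP = 29.212 + (-1.923) = 27.289 cmH2O.

27.3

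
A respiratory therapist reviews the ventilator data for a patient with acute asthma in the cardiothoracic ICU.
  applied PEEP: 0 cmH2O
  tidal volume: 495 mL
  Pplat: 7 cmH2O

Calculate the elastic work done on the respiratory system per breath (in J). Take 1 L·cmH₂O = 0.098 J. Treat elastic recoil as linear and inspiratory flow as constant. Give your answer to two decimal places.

0.17

Elastic work ≈ ½ × (Pplat − PEEP) × Vt = 0.5 × (7 − 0) × 0.495 L = 0.5 × 7.0 × 0.495 = 1.733 L·cmH2O.
× 0.098 J/(L·cmH2O) → 0.1698 J.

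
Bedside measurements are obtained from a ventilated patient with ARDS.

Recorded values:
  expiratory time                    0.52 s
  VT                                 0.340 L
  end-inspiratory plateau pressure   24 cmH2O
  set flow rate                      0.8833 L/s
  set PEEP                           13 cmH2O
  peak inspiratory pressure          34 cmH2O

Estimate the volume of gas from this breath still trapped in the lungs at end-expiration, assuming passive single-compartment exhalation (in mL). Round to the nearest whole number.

R = (PIP − Pplat)/V̇ = (34 − 24) / 0.8833 = 10.0/0.8833 = 11.321 cmH2O·s/L.
C = Vt/(Pplat − PEEP) = 340.0 / (24 − 13) = 340.0/11.0 = 30.909 mL/cmH2O.
τ = R × C = 11.321 × 0.03091 L/cmH2O = 0.3499 s.
Fraction remaining = e^(−Te/τ) = e^(−0.52/0.3499) = 0.2262.
Trapped volume = 340.0 × 0.2262 = 76.908 mL.

77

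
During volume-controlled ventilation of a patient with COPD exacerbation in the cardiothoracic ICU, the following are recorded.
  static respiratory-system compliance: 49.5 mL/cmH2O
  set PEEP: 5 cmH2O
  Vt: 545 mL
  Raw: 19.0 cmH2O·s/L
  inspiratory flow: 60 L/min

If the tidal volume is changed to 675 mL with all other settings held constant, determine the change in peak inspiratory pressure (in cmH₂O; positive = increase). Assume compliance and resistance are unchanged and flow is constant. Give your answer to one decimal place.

PIP = Vt/C + R·V̇ + PEEP (constant-flow equation of motion).
Only the elastic term changes: ΔPIP = ΔVt / C = (675 − 545) / 49.5 = 2.626 cmH2O.

2.6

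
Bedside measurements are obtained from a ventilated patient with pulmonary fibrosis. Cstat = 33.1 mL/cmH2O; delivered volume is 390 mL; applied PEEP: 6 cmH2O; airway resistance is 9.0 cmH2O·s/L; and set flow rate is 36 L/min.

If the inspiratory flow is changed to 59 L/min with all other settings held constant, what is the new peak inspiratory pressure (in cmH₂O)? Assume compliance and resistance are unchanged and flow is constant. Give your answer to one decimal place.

Flow: 36 L/min ÷ 60 = 0.6 L/s.
New flow: 59 L/min ÷ 60 = 0.9833 L/s.
PIP = Vt/C + R·V̇ + PEEP (constant-flow equation of motion).
Only the resistive term changes: ΔPIP = R × ΔV̇ = 9.0 × (0.9833 − 0.6) = 9.0 × 0.3833 = 3.45 cmH2O.
Original PIP = 390/33.1 + 9.0×0.6 + 6 = 23.182 cmH2O; new PIP = 23.182 + (3.45) = 26.632 cmH2O.

26.6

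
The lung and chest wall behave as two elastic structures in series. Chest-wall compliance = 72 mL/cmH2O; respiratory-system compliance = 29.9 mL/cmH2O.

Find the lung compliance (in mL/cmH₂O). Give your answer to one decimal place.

51.1

1/CL = 1/Crs − 1/Ccw.
1/CL = 1/29.9 − 1/72 = 0.01956.
CL = 51.125 mL/cmH2O.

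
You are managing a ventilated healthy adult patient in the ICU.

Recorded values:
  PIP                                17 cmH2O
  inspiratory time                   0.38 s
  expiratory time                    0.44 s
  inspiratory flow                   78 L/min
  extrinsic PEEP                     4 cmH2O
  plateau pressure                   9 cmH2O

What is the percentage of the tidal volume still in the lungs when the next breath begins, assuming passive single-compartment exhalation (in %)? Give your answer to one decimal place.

Flow: 78 L/min ÷ 60 = 1.3 L/s.
Vt = flow × Ti = 1.3 L/s × 0.38 s × 1000 mL/L = 494.0 mL.
R = (PIP − Pplat)/V̇ = (17 − 9) / 1.3 = 8.0/1.3 = 6.154 cmH2O·s/L.
C = Vt/(Pplat − PEEP) = 494.0 / (9 − 4) = 494.0/5.0 = 98.8 mL/cmH2O.
τ = R × C = 6.154 × 0.0988 L/cmH2O = 0.608 s.
Fraction remaining at end-expiration = e^(−Te/τ) = e^(−0.44/0.608) = 0.485 → 48.5%.

48.5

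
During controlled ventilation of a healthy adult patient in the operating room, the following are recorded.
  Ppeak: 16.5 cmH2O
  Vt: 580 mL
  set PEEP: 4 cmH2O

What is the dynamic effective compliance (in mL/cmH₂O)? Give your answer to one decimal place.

Dynamic compliance = Vt / (PIP − PEEP) = 580 / (16.5 − 4) = 580 / 12.5 = 46.4 mL/cmH2O.

46.4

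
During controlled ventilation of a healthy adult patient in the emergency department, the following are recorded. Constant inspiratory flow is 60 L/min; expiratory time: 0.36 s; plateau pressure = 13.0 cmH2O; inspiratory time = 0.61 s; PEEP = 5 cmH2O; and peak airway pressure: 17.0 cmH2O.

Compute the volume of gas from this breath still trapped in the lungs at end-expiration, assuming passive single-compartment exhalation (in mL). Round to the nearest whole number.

Flow: 60 L/min ÷ 60 = 1 L/s.
Vt = flow × Ti = 1 L/s × 0.61 s × 1000 mL/L = 610.0 mL.
R = (PIP − Pplat)/V̇ = (17.0 − 13.0) / 1 = 4.0/1 = 4.0 cmH2O·s/L.
C = Vt/(Pplat − PEEP) = 610.0 / (13.0 − 5) = 610.0/8.0 = 76.25 mL/cmH2O.
τ = R × C = 4.0 × 0.07625 L/cmH2O = 0.305 s.
Fraction remaining = e^(−Te/τ) = e^(−0.36/0.305) = 0.3072.
Trapped volume = 610.0 × 0.3072 = 187.39 mL.

187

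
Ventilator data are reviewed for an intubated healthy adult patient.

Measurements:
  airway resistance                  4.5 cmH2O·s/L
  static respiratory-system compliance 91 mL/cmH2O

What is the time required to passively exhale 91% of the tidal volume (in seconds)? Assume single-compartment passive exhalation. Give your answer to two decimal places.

τ = R × C = 4.5 × 91 mL/cmH2O = 4.5 × 0.091 L/cmH2O = 0.4095 s.
Exhaled fraction f = 1 − e^(−t/τ) → t = −τ·ln(1 − f) = −0.4095·ln(0.09) = 0.9861 s.

0.99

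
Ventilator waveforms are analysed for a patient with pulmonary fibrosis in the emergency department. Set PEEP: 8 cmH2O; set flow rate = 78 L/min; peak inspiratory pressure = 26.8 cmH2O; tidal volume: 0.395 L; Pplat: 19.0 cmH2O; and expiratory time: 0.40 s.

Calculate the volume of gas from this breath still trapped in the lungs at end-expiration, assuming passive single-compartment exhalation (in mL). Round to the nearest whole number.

Flow: 78 L/min ÷ 60 = 1.3 L/s.
R = (PIP − Pplat)/V̇ = (26.8 − 19.0) / 1.3 = 7.8/1.3 = 6.0 cmH2O·s/L.
C = Vt/(Pplat − PEEP) = 395.0 / (19.0 − 8) = 395.0/11.0 = 35.909 mL/cmH2O.
τ = R × C = 6.0 × 0.03591 L/cmH2O = 0.2155 s.
Fraction remaining = e^(−Te/τ) = e^(−0.40/0.2155) = 0.1563.
Trapped volume = 395.0 × 0.1563 = 61.739 mL.

62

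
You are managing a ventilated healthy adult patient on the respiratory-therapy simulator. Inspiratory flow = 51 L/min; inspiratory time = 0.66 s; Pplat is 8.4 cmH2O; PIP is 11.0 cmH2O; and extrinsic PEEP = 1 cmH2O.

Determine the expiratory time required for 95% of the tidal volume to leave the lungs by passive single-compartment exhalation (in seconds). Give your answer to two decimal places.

0.69

Flow: 51 L/min ÷ 60 = 0.85 L/s.
Vt = flow × Ti = 0.85 L/s × 0.66 s × 1000 mL/L = 561.0 mL.
R = (PIP − Pplat)/V̇ = (11.0 − 8.4) / 0.85 = 2.6/0.85 = 3.059 cmH2O·s/L.
C = Vt/(Pplat − PEEP) = 561.0 / (8.4 − 1) = 561.0/7.4 = 75.811 mL/cmH2O.
τ = R × C = 3.059 × 0.07581 L/cmH2O = 0.2319 s.
t = −τ·ln(1 − 0.95) = −0.2319·ln(0.05) = 0.6947 s.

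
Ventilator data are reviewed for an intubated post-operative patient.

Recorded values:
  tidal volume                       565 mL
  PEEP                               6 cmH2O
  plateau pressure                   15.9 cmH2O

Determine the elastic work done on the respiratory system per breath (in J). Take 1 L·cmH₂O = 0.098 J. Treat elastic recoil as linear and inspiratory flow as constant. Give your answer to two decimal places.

Elastic work ≈ ½ × (Pplat − PEEP) × Vt = 0.5 × (15.9 − 6) × 0.565 L = 0.5 × 9.9 × 0.565 = 2.797 L·cmH2O.
× 0.098 J/(L·cmH2O) → 0.2741 J.

0.27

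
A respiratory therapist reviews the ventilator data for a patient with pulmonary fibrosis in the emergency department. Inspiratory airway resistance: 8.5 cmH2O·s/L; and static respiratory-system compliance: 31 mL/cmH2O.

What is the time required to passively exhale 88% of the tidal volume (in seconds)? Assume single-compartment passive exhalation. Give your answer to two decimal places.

τ = R × C = 8.5 × 31 mL/cmH2O = 8.5 × 0.031 L/cmH2O = 0.2635 s.
Exhaled fraction f = 1 − e^(−t/τ) → t = −τ·ln(1 − f) = −0.2635·ln(0.12) = 0.5587 s.

0.56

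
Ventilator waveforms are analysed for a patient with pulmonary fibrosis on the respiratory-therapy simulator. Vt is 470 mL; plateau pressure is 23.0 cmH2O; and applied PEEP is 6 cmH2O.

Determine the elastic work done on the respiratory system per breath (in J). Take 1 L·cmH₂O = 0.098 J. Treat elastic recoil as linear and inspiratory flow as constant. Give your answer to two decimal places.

Elastic work ≈ ½ × (Pplat − PEEP) × Vt = 0.5 × (23.0 − 6) × 0.470 L = 0.5 × 17.0 × 0.470 = 3.995 L·cmH2O.
× 0.098 J/(L·cmH2O) → 0.3915 J.

0.39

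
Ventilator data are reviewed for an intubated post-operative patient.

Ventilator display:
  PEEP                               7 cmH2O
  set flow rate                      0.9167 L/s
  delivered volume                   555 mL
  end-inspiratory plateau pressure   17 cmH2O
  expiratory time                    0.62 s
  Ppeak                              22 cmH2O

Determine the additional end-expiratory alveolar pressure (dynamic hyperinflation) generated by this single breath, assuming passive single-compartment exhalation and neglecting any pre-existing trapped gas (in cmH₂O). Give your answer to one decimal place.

R = (PIP − Pplat)/V̇ = (22 − 17) / 0.9167 = 5.0/0.9167 = 5.454 cmH2O·s/L.
C = Vt/(Pplat − PEEP) = 555.0 / (17 − 7) = 555.0/10.0 = 55.5 mL/cmH2O.
τ = R × C = 5.454 × 0.0555 L/cmH2O = 0.3027 s.
Fraction remaining = e^(−Te/τ) = e^(−0.62/0.3027) = 0.129; trapped volume = 555.0 × 0.129 = 71.595 mL.
Additional alveolar pressure from trapping ≈ V_trapped / C = 71.595 / 55.5 = 1.29 cmH2O.

1.3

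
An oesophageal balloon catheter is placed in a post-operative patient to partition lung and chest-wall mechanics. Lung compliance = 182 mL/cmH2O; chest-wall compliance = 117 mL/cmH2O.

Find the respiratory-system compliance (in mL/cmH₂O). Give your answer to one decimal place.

Lung and chest wall are elastances in series: 1/Crs = 1/CL + 1/Ccw.
1/Crs = 1/182 + 1/117 = 0.01404.
Crs = 71.225 mL/cmH2O.

71.2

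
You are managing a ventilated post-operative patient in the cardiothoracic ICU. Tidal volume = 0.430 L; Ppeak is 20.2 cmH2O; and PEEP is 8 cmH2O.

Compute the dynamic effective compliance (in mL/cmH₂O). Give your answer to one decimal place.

35.2

Dynamic compliance = Vt / (PIP − PEEP) = 430 / (20.2 − 8) = 430 / 12.2 = 35.246 mL/cmH2O.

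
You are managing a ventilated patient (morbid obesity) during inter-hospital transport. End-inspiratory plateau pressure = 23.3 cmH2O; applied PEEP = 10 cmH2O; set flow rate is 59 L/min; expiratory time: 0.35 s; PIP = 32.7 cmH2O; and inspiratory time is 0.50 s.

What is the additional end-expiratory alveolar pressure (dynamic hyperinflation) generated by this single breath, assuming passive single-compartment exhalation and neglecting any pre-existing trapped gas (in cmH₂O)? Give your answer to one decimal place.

4.9

Flow: 59 L/min ÷ 60 = 0.9833 L/s.
Vt = flow × Ti = 0.9833 L/s × 0.50 s × 1000 mL/L = 491.65 mL.
R = (PIP − Pplat)/V̇ = (32.7 − 23.3) / 0.9833 = 9.4/0.9833 = 9.56 cmH2O·s/L.
C = Vt/(Pplat − PEEP) = 491.65 / (23.3 − 10) = 491.65/13.3 = 36.966 mL/cmH2O.
τ = R × C = 9.56 × 0.03697 L/cmH2O = 0.3534 s.
Fraction remaining = e^(−Te/τ) = e^(−0.35/0.3534) = 0.3714; trapped volume = 491.65 × 0.3714 = 182.6 mL.
Additional alveolar pressure from trapping ≈ V_trapped / C = 182.6 / 36.966 = 4.94 cmH2O.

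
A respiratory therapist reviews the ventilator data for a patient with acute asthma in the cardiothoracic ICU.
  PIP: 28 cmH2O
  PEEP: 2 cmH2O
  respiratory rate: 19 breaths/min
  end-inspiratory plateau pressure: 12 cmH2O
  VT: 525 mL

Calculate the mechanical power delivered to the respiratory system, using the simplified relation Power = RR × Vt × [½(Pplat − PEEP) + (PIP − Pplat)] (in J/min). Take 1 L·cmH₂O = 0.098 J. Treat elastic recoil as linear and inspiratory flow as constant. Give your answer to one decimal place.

20.5

Per-breath work = Vt × [½(Pplat−PEEP) + (PIP−Pplat)] = 0.525 × [0.5×10.0 + 16.0] = 0.525 × 21.0 = 11.025 L·cmH2O.
Power = 19 × 11.025 = 209.48 L·cmH2O/min.
× 0.098 J/(L·cmH2O) → 20.529 J/min.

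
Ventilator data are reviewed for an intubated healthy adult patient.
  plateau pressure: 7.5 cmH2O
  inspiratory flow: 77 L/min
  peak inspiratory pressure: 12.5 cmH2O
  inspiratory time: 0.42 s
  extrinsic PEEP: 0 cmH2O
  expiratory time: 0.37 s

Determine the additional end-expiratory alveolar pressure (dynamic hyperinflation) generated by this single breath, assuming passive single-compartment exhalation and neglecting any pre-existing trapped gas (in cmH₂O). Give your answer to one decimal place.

2.0

Flow: 77 L/min ÷ 60 = 1.2833 L/s.
Vt = flow × Ti = 1.2833 L/s × 0.42 s × 1000 mL/L = 538.99 mL.
R = (PIP − Pplat)/V̇ = (12.5 − 7.5) / 1.2833 = 5.0/1.2833 = 3.896 cmH2O·s/L.
C = Vt/(Pplat − PEEP) = 538.99 / (7.5 − 0) = 538.99/7.5 = 71.865 mL/cmH2O.
τ = R × C = 3.896 × 0.07187 L/cmH2O = 0.28 s.
Fraction remaining = e^(−Te/τ) = e^(−0.37/0.28) = 0.2668; trapped volume = 538.99 × 0.2668 = 143.8 mL.
Additional alveolar pressure from trapping ≈ V_trapped / C = 143.8 / 71.865 = 2.001 cmH2O.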